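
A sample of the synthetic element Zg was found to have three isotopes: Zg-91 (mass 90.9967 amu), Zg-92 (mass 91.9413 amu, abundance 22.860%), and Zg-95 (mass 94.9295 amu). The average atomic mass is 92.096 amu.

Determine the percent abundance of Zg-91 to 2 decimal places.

Let x and y be the fractions of Zg-91 and Zg-95. Then x + y = 1 − 0.22860 = 0.77140 and 90.9967x + 94.9295y = 92.096 − 0.22860×91.9413 = 71.07821882.
Substituting: 90.9967x + 94.9295(0.77140 − x) = 71.07821882
(90.9967 − 94.9295)x = -2.15039748  ⇒  x = 0.54679, y = 0.22461
Zg-91: 54.68%, Zg-95: 22.46%.

54.68%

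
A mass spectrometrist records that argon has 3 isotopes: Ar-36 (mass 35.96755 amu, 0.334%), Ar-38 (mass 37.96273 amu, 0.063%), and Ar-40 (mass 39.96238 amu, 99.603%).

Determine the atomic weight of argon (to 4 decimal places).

Ar = Σ fᵢ·mᵢ = 0.00334 × 35.96755 + 0.00063 × 37.96273 + 0.99603 × 39.96238
= 0.120132 + 0.023917 + 39.803729 = 39.947778 amu

39.9478 amu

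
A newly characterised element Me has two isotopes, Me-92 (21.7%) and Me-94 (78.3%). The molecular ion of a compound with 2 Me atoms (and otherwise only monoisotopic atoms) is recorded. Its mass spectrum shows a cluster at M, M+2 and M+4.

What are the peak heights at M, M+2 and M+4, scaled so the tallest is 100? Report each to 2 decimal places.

7.68 : 55.43 : 100.00

Each Me atom is independently Me-92 (p = 0.217) or Me-94 (q = 0.783); the cluster is the binomial expansion (p + q)^2.
P(M) = 0.217^2 = 0.047089
P(M+2) = 2 × 0.217^1 × 0.783^1 = 0.339822
P(M+4) = 0.783^2 = 0.613089
The M+4 peak is largest (0.613089); scaling to 100 gives 7.68 : 55.43 : 100.00.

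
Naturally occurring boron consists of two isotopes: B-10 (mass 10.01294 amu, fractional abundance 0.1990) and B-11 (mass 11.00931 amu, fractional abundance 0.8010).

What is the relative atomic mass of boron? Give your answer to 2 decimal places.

10.81 amu

Average mass = Σ (abundance × isotope mass) = 0.1990 × 10.01294 + 0.8010 × 11.00931
= 1.992575 + 8.818457 = 10.811032 amu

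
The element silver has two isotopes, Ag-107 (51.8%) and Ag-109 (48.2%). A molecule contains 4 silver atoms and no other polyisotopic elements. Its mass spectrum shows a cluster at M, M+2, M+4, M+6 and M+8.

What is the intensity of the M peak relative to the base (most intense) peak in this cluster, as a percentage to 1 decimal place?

19.2%

(0.518 + 0.482)^4 gives M 0.0720, M+2 0.2680, M+4 0.3740, M+6 0.2320, M+8 0.0540; the largest is M+4.
P(M+4) = C(4,2) × 0.518^2 × 0.482^2 = 6 × 0.268324 × 0.232324 = 0.374029 (base)
P(M) = C(4,0) × 0.518^4 × 0.482^0 = 1 × 0.07199777 × 1.0000 = 0.071998
Relative intensity = 0.071998 / 0.374029 × 100 = 19.2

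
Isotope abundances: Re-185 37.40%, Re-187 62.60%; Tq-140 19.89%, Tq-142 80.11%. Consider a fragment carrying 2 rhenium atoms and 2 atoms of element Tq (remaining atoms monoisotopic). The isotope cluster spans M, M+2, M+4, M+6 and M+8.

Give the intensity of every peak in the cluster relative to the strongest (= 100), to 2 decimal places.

1.30 : 14.83 : 59.83 : 100.00 : 59.12

Rhenium pattern (n=2): 0.139876 : 0.468248 : 0.391876
Element Tq pattern (n=2): 0.03956121 : 0.31867758 : 0.64176121
Convolve the two distributions (both contribute in 2-u steps):
  M: 0.139876×0.03956121 = 0.005534
  M+2: 0.139876×0.31867758 + 0.468248×0.03956121 = 0.063100
  M+4: 0.139876×0.64176121 + 0.468248×0.31867758 + 0.391876×0.03956121 = 0.254490
  M+6: 0.468248×0.64176121 + 0.391876×0.31867758 = 0.425385
  M+8: 0.391876×0.64176121 = 0.251491
Scale to base peak (0.425385) = 100: 1.30 : 14.83 : 59.83 : 100.00 : 59.12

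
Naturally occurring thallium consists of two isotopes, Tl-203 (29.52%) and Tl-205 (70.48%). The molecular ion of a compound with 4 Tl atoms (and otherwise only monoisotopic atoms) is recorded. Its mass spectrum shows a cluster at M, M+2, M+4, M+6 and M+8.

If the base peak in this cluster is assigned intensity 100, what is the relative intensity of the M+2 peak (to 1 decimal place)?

17.5

Term probabilities: M 0.0076, M+2 0.0725, M+4 0.2597, M+6 0.4134, M+8 0.2468. Base peak = M+6.
P(M+6) = C(4,3) × 0.2952^1 × 0.7048^3 = 4 × 0.2952 × 0.35010449 = 0.413403 (base)
P(M+2) = C(4,1) × 0.2952^3 × 0.7048^1 = 4 × 0.02572463 × 0.7048 = 0.072523
Relative intensity = 0.072523 / 0.413403 × 100 = 17.5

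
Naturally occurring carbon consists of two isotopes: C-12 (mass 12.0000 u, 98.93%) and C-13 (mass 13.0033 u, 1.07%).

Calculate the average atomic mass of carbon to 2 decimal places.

12.01 u

Ar = Σ fᵢ·mᵢ = 0.9893 × 12.0000 + 0.0107 × 13.0033
= 11.87160 + 0.13914 = 12.01074 u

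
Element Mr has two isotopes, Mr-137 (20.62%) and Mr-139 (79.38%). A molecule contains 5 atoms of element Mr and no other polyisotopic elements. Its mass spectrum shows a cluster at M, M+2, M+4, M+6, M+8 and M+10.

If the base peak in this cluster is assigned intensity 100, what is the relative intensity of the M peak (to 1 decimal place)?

Binomial terms of (0.2062 + 0.7938)^5: M 0.0004, M+2 0.0072, M+4 0.0552, M+6 0.2127, M+8 0.4094, M+10 0.3152 → M+8 is the base peak.
P(M+8) = C(5,4) × 0.2062^1 × 0.7938^4 = 5 × 0.2062 × 0.39704925 = 0.409358 (base)
P(M) = C(5,0) × 0.2062^5 × 0.7938^0 = 1 × 0.00037277 × 1.0000 = 0.000373
Relative intensity = 0.000373 / 0.409358 × 100 = 0.1

0.1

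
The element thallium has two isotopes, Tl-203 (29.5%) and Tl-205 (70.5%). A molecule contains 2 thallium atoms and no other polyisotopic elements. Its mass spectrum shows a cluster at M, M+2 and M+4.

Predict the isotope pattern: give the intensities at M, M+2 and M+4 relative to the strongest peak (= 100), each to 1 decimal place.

Expanding (0.295 + 0.705)^2:
P(M) = 0.295^2 = 0.087025
P(M+2) = 2 × 0.295^1 × 0.705^1 = 0.415950
P(M+4) = 0.705^2 = 0.497025
The M+4 peak is largest (0.497025); scaling to 100 gives 17.5 : 83.7 : 100.0.

17.5 : 83.7 : 100.0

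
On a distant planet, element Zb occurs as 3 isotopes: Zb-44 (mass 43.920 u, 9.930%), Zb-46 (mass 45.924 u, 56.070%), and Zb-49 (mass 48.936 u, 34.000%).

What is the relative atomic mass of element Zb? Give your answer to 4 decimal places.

Average mass = Σ (abundance × isotope mass) = 0.09930 × 43.920 + 0.56070 × 45.924 + 0.34000 × 48.936
= 4.36126 + 25.74959 + 16.63824 = 46.74909 u

46.7491 u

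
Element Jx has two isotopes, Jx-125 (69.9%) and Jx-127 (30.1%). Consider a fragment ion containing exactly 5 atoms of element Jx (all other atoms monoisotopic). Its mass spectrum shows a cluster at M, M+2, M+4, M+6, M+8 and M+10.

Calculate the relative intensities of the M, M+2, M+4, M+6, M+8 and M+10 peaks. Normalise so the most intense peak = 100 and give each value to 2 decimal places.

46.45 : 100.00 : 86.12 : 37.09 : 7.98 : 0.69

The 5 Jx atoms are independent, so intensities follow the terms of (0.699 + 0.301)^5.
P(M) = 0.699^5 = 0.166873
P(M+2) = 5 × 0.699^4 × 0.301^1 = 0.359290
P(M+4) = 10 × 0.699^3 × 0.301^2 = 0.309431
P(M+6) = 10 × 0.699^2 × 0.301^3 = 0.133246
P(M+8) = 5 × 0.699^1 × 0.301^4 = 0.028689
P(M+10) = 0.301^5 = 0.002471
The M+2 peak is largest (0.359290); scaling to 100 gives 46.45 : 100.00 : 86.12 : 37.09 : 7.98 : 0.69.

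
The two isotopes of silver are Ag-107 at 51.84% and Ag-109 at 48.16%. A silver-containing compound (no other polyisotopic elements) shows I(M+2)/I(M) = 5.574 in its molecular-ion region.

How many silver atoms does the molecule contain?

The M+2/M ratio from n Ag atoms is n · q/p = n · 0.4816/0.5184.
n = 5.574 × 0.5184/0.4816 = 6.00 ≈ 6

6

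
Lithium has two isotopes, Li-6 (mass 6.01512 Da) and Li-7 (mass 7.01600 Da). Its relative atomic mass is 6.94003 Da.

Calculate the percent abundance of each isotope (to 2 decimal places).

Li-6: 7.59%, Li-7: 92.41%

Let x be the fractional abundance of Li-6; then Li-7 has abundance 1 − x.
6.01512·x + 7.01600·(1 − x) = 6.94003
(6.01512 − 7.01600)·x = 6.94003 − 7.01600
x = -0.07597 / -1.00088 = 0.07590 → 7.59% Li-6, 92.41% Li-7.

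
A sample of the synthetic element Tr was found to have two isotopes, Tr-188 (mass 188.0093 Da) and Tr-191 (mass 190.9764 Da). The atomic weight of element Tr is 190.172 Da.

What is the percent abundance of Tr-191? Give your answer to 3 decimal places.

72.889%

Let x be the fractional abundance of Tr-188; then Tr-191 has abundance 1 − x.
188.0093·x + 190.9764·(1 − x) = 190.172
(188.0093 − 190.9764)·x = 190.172 − 190.9764
x = -0.8044 / -2.9671 = 0.27111 → 27.111% Tr-188, 72.889% Tr-191.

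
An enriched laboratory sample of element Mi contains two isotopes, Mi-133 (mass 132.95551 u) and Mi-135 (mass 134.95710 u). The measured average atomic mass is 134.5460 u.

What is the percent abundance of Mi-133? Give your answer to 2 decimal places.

20.54%

Writing the weighted mean with unknown fraction x of Mi-133:
132.95551·x + 134.95710·(1 − x) = 134.5460
(132.95551 − 134.95710)·x = 134.5460 − 134.95710
x = -0.41110 / -2.00159 = 0.20539 → 20.54% Mi-133, 79.46% Mi-135.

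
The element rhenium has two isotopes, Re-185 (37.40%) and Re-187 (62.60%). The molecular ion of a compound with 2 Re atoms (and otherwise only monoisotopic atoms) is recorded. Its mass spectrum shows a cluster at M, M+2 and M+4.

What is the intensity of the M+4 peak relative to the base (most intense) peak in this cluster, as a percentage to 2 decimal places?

83.69%

Term probabilities: M 0.1399, M+2 0.4682, M+4 0.3919. Base peak = M+2.
P(M+2) = C(2,1) × 0.3740^1 × 0.6260^1 = 2 × 0.3740 × 0.6260 = 0.468248 (base)
P(M+4) = C(2,2) × 0.3740^0 × 0.6260^2 = 1 × 1.0000 × 0.391876 = 0.391876
Relative intensity = 0.391876 / 0.468248 × 100 = 83.69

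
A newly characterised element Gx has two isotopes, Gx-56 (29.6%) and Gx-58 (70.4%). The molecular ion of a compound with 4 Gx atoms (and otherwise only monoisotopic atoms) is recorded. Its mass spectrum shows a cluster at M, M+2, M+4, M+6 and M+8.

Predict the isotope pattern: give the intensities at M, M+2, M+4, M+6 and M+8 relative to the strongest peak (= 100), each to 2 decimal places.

1.86 : 17.68 : 63.07 : 100.00 : 59.46

The 4 Gx atoms are independent, so intensities follow the terms of (0.296 + 0.704)^4.
P(M) = 0.296^4 = 0.007677
P(M+2) = 4 × 0.296^3 × 0.704^1 = 0.073031
P(M+4) = 6 × 0.296^2 × 0.704^2 = 0.260543
P(M+6) = 4 × 0.296^1 × 0.704^3 = 0.413114
P(M+8) = 0.704^4 = 0.245635
The M+6 peak is largest (0.413114); scaling to 100 gives 1.86 : 17.68 : 63.07 : 100.00 : 59.46.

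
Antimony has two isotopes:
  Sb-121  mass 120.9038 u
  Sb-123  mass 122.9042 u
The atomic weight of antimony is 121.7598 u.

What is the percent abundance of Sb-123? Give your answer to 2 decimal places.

42.79%

Writing the weighted mean with unknown fraction x of Sb-121:
120.9038·x + 122.9042·(1 − x) = 121.7598
(120.9038 − 122.9042)·x = 121.7598 − 122.9042
x = -1.1444 / -2.0004 = 0.57209 → 57.21% Sb-121, 42.79% Sb-123.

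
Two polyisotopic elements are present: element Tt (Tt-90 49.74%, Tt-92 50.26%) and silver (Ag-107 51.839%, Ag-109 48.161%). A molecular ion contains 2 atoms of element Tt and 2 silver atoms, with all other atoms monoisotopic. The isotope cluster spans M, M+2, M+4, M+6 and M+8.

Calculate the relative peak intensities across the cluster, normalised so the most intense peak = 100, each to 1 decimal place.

17.7 : 68.8 : 100.0 : 64.6 : 15.6

Element Tt pattern (n=2): 0.24740676 : 0.49998648 : 0.25260676
Silver pattern (n=2): 0.26872819 : 0.49932362 : 0.23194819
Convolve the two distributions (both contribute in 2-u steps):
  M: 0.24740676×0.26872819 = 0.066485
  M+2: 0.24740676×0.49932362 + 0.49998648×0.26872819 = 0.257897
  M+4: 0.24740676×0.23194819 + 0.49998648×0.49932362 + 0.25260676×0.26872819 = 0.374923
  M+6: 0.49998648×0.23194819 + 0.25260676×0.49932362 = 0.242103
  M+8: 0.25260676×0.23194819 = 0.058592
Scale to base peak (0.374923) = 100: 17.7 : 68.8 : 100.0 : 64.6 : 15.6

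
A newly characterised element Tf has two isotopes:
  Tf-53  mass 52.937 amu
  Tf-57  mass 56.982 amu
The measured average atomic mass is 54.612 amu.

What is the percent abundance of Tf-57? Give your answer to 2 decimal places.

Let x be the fractional abundance of Tf-53; then Tf-57 has abundance 1 − x.
52.937·x + 56.982·(1 − x) = 54.612
(52.937 − 56.982)·x = 54.612 − 56.982
x = -2.370 / -4.045 = 0.58591 → 58.59% Tf-53, 41.41% Tf-57.

41.41%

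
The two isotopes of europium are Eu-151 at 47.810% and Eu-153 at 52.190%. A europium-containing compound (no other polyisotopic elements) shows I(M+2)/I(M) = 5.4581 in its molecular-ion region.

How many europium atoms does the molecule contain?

For n independent Eu atoms, I(M+2)/I(M) = n · (abundance Eu-153) / (abundance Eu-151) = n · 0.52190/0.47810.
n = 5.4581 × 0.47810/0.52190 = 5.00 ≈ 5

5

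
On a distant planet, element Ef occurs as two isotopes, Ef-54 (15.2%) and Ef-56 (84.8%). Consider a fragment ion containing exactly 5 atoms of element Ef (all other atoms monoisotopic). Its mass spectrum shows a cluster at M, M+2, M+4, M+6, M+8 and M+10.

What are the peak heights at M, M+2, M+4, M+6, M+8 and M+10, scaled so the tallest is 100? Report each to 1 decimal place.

Expanding (0.152 + 0.848)^5:
P(M) = 0.152^5 = 0.000081
P(M+2) = 5 × 0.152^4 × 0.848^1 = 0.002263
P(M+4) = 10 × 0.152^3 × 0.848^2 = 0.025254
P(M+6) = 10 × 0.152^2 × 0.848^3 = 0.140888
P(M+8) = 5 × 0.152^1 × 0.848^4 = 0.393004
P(M+10) = 0.848^5 = 0.438510
The M+10 peak is largest (0.438510); scaling to 100 gives 0.0 : 0.5 : 5.8 : 32.1 : 89.6 : 100.0.

0.0 : 0.5 : 5.8 : 32.1 : 89.6 : 100.0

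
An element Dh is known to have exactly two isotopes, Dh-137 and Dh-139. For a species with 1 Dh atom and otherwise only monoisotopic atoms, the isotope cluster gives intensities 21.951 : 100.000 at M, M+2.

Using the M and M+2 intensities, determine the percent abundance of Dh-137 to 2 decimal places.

Let p = fractional abundance of Dh-137. I(M+2)/I(M) = [C(1,1)·p^0·(1−p)] / p^1 = 1·(1−p)/p = 100.000/21.951 = 4.5556
(1−p)/p = 4.5556/1 = 4.5556  ⇒  p = 1/(1 + 4.5556) = 0.1800
Dh-137: 18.00%, Dh-139: 82.00%.

18.00%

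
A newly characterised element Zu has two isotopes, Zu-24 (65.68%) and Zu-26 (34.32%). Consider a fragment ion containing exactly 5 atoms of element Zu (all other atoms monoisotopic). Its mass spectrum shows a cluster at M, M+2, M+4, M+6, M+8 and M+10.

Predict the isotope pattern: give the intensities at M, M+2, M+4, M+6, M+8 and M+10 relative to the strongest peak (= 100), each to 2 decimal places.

The 5 Zu atoms are independent, so intensities follow the terms of (0.6568 + 0.3432)^5.
P(M) = 0.6568^5 = 0.122227
P(M+2) = 5 × 0.6568^4 × 0.3432^1 = 0.319337
P(M+4) = 10 × 0.6568^3 × 0.3432^2 = 0.333729
P(M+6) = 10 × 0.6568^2 × 0.3432^3 = 0.174385
P(M+8) = 5 × 0.6568^1 × 0.3432^4 = 0.045561
P(M+10) = 0.3432^5 = 0.004761
The M+4 peak is largest (0.333729); scaling to 100 gives 36.62 : 95.69 : 100.00 : 52.25 : 13.65 : 1.43.

36.62 : 95.69 : 100.00 : 52.25 : 13.65 : 1.43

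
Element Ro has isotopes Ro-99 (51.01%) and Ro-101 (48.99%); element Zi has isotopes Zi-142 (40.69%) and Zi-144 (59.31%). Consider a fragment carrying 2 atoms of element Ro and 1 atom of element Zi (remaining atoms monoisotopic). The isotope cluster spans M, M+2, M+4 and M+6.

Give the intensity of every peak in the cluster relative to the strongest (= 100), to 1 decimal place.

Element Ro pattern (n=2): 0.26020201 : 0.49979598 : 0.24000201
Element Zi pattern (n=1): 0.4069 : 0.5931
Convolve the two distributions (both contribute in 2-u steps):
  M: 0.26020201×0.4069 = 0.105876
  M+2: 0.26020201×0.5931 + 0.49979598×0.4069 = 0.357693
  M+4: 0.49979598×0.5931 + 0.24000201×0.4069 = 0.394086
  M+6: 0.24000201×0.5931 = 0.142345
Scale to base peak (0.394086) = 100: 26.9 : 90.8 : 100.0 : 36.1

26.9 : 90.8 : 100.0 : 36.1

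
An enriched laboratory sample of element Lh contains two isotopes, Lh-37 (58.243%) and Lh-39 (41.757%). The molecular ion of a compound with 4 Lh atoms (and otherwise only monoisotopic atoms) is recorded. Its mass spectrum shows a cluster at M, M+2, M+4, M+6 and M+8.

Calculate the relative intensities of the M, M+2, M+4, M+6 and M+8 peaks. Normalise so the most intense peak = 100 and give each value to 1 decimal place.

Each Lh atom is independently Lh-37 (p = 0.58243) or Lh-39 (q = 0.41757); the cluster is the binomial expansion (p + q)^4.
P(M) = 0.58243^4 = 0.115073
P(M+2) = 4 × 0.58243^3 × 0.41757^1 = 0.330005
P(M+4) = 6 × 0.58243^2 × 0.41757^2 = 0.354893
P(M+6) = 4 × 0.58243^1 × 0.41757^3 = 0.169626
P(M+8) = 0.41757^4 = 0.030403
The M+4 peak is largest (0.354893); scaling to 100 gives 32.4 : 93.0 : 100.0 : 47.8 : 8.6.

32.4 : 93.0 : 100.0 : 47.8 : 8.6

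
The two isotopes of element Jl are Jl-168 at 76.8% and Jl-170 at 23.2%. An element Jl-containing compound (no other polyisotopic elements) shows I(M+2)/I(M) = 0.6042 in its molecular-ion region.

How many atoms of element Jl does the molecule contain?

2

With n Jl atoms, P(M+2)/P(M) = C(n,1)·p^(n−1)q / p^n = n·q/p = n · 0.232/0.768.
n = 0.6042 × 0.768/0.232 = 2.00 ≈ 2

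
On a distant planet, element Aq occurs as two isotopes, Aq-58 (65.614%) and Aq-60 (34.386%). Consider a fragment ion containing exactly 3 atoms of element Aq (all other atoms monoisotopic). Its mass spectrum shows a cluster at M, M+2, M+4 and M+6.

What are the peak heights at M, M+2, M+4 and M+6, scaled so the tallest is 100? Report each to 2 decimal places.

63.61 : 100.00 : 52.41 : 9.15

Each Aq atom is independently Aq-58 (p = 0.65614) or Aq-60 (q = 0.34386); the cluster is the binomial expansion (p + q)^3.
P(M) = 0.65614^3 = 0.282481
P(M+2) = 3 × 0.65614^2 × 0.34386^1 = 0.444116
P(M+4) = 3 × 0.65614^1 × 0.34386^2 = 0.232745
P(M+6) = 0.34386^3 = 0.040658
The M+2 peak is largest (0.444116); scaling to 100 gives 63.61 : 100.00 : 52.41 : 9.15.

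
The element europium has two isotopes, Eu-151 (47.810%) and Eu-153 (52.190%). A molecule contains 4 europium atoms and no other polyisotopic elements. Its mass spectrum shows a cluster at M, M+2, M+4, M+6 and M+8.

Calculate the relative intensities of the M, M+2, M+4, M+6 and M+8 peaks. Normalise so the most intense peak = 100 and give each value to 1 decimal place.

Each Eu atom is independently Eu-151 (p = 0.47810) or Eu-153 (q = 0.52190); the cluster is the binomial expansion (p + q)^4.
P(M) = 0.47810^4 = 0.052249
P(M+2) = 4 × 0.47810^3 × 0.52190^1 = 0.228141
P(M+4) = 6 × 0.47810^2 × 0.52190^2 = 0.373563
P(M+6) = 4 × 0.47810^1 × 0.52190^3 = 0.271857
P(M+8) = 0.52190^4 = 0.074191
The M+4 peak is largest (0.373563); scaling to 100 gives 14.0 : 61.1 : 100.0 : 72.8 : 19.9.

14.0 : 61.1 : 100.0 : 72.8 : 19.9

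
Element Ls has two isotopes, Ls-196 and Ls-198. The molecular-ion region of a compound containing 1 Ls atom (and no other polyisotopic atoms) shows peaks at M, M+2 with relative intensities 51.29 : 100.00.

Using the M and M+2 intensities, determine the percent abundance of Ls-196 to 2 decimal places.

Write p for the Ls-196 fraction. I(M+2)/I(M) = [C(1,1)·p^0·(1−p)] / p^1 = 1·(1−p)/p = 100.00/51.29 = 1.9497
(1−p)/p = 1.9497/1 = 1.9497  ⇒  p = 1/(1 + 1.9497) = 0.3390
Ls-196: 33.90%, Ls-198: 66.10%.

33.90%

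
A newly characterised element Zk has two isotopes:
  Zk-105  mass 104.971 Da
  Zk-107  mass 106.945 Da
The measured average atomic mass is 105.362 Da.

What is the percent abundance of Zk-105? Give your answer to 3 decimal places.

Writing the weighted mean with unknown fraction x of Zk-105:
104.971·x + 106.945·(1 − x) = 105.362
(104.971 − 106.945)·x = 105.362 − 106.945
x = -1.583 / -1.974 = 0.80193 → 80.193% Zk-105, 19.807% Zk-107.

80.193%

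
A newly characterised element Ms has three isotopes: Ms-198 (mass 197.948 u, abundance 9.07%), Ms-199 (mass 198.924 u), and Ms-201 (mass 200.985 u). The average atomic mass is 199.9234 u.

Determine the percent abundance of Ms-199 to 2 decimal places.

The remaining 90.93% is split between Ms-199 (fraction x) and Ms-201 (fraction 0.9093 − x).
Substituting: 198.924x + 200.985(0.9093 − x) = 181.9695164
(198.924 − 200.985)x = -0.7861441  ⇒  x = 0.38144, y = 0.52786
Ms-199: 38.14%, Ms-201: 52.79%.

38.14%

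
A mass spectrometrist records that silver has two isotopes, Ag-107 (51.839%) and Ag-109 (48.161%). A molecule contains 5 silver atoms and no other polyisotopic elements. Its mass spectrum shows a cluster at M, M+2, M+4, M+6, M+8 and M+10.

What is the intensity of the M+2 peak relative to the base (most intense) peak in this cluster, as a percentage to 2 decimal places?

Term probabilities: M 0.0374, M+2 0.1739, M+4 0.3231, M+6 0.3002, M+8 0.1394, M+10 0.0259. Base peak = M+4.
P(M+4) = C(5,2) × 0.51839^3 × 0.48161^2 = 10 × 0.13930601 × 0.23194819 = 0.323118 (base)
P(M+2) = C(5,1) × 0.51839^4 × 0.48161^1 = 5 × 0.07221484 × 0.48161 = 0.173897
Relative intensity = 0.173897 / 0.323118 × 100 = 53.82

53.82%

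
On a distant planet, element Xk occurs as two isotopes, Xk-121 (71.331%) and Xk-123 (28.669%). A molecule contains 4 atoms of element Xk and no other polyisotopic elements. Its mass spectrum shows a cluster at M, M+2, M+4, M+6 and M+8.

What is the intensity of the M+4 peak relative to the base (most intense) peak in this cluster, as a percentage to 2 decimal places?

Binomial terms of (0.71331 + 0.28669)^4: M 0.2589, M+2 0.4162, M+4 0.2509, M+6 0.0672, M+8 0.0068 → M+2 is the base peak.
P(M+2) = C(4,1) × 0.71331^3 × 0.28669^1 = 4 × 0.36294009 × 0.28669 = 0.416205 (base)
P(M+4) = C(4,2) × 0.71331^2 × 0.28669^2 = 6 × 0.50881116 × 0.08219116 = 0.250919
Relative intensity = 0.250919 / 0.416205 × 100 = 60.29

60.29%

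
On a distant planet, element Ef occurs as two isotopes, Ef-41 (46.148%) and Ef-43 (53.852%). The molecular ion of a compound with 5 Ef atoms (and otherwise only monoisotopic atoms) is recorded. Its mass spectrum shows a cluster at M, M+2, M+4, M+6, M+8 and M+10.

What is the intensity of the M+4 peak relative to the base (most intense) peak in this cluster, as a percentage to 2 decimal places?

(0.46148 + 0.53852)^5 gives M 0.0209, M+2 0.1221, M+4 0.2850, M+6 0.3326, M+8 0.1941, M+10 0.0453; the largest is M+6.
P(M+6) = C(5,3) × 0.46148^2 × 0.53852^3 = 10 × 0.21296379 × 0.15617284 = 0.332592 (base)
P(M+4) = C(5,2) × 0.46148^3 × 0.53852^2 = 10 × 0.09827853 × 0.29000379 = 0.285011
Relative intensity = 0.285011 / 0.332592 × 100 = 85.69

85.69%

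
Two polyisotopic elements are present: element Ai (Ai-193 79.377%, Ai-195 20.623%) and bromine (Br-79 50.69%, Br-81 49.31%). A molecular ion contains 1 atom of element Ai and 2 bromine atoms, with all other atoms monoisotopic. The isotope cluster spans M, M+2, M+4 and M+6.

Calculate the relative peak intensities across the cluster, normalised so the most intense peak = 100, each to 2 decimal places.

Element Ai pattern (n=1): 0.79377 : 0.20623
Bromine pattern (n=2): 0.25694761 : 0.49990478 : 0.24314761
Convolve the two distributions (both contribute in 2-u steps):
  M: 0.79377×0.25694761 = 0.203957
  M+2: 0.79377×0.49990478 + 0.20623×0.25694761 = 0.449800
  M+4: 0.79377×0.24314761 + 0.20623×0.49990478 = 0.296099
  M+6: 0.20623×0.24314761 = 0.050144
Scale to base peak (0.449800) = 100: 45.34 : 100.00 : 65.83 : 11.15

45.34 : 100.00 : 65.83 : 11.15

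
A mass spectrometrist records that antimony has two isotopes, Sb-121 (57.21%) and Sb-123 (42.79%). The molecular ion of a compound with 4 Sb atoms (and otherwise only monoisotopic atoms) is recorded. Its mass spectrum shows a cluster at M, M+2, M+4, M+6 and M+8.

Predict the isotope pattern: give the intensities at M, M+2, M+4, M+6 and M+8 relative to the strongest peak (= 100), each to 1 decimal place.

29.8 : 89.1 : 100.0 : 49.9 : 9.3

Each Sb atom is independently Sb-121 (p = 0.5721) or Sb-123 (q = 0.4279); the cluster is the binomial expansion (p + q)^4.
P(M) = 0.5721^4 = 0.107124
P(M+2) = 4 × 0.5721^3 × 0.4279^1 = 0.320493
P(M+4) = 6 × 0.5721^2 × 0.4279^2 = 0.359567
P(M+6) = 4 × 0.5721^1 × 0.4279^3 = 0.179291
P(M+8) = 0.4279^4 = 0.033525
The M+4 peak is largest (0.359567); scaling to 100 gives 29.8 : 89.1 : 100.0 : 49.9 : 9.3.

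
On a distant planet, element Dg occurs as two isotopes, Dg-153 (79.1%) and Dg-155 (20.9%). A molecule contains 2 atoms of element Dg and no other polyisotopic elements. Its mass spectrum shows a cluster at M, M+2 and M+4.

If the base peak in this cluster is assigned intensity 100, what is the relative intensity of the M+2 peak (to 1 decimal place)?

Binomial terms of (0.791 + 0.209)^2: M 0.6257, M+2 0.3306, M+4 0.0437 → M is the base peak.
P(M) = C(2,0) × 0.791^2 × 0.209^0 = 1 × 0.625681 × 1.0000 = 0.625681 (base)
P(M+2) = C(2,1) × 0.791^1 × 0.209^1 = 2 × 0.7910 × 0.2090 = 0.330638
Relative intensity = 0.330638 / 0.625681 × 100 = 52.8

52.8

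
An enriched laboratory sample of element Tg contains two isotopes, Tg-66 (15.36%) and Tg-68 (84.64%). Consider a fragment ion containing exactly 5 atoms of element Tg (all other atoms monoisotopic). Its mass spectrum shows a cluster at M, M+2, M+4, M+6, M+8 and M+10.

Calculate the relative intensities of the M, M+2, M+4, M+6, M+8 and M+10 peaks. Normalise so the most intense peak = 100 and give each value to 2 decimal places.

0.02 : 0.54 : 5.98 : 32.93 : 90.74 : 100.00

Expanding (0.1536 + 0.8464)^5:
P(M) = 0.1536^5 = 0.000085
P(M+2) = 5 × 0.1536^4 × 0.8464^1 = 0.002356
P(M+4) = 10 × 0.1536^3 × 0.8464^2 = 0.025961
P(M+6) = 10 × 0.1536^2 × 0.8464^3 = 0.143057
P(M+8) = 5 × 0.1536^1 × 0.8464^4 = 0.394152
P(M+10) = 0.8464^5 = 0.434388
The M+10 peak is largest (0.434388); scaling to 100 gives 0.02 : 0.54 : 5.98 : 32.93 : 90.74 : 100.00.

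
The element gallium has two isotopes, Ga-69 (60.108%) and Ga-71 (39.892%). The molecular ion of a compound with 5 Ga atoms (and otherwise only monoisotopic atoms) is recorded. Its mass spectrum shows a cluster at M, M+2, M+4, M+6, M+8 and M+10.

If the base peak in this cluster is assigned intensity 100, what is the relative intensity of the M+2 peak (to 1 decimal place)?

Binomial terms of (0.60108 + 0.39892)^5: M 0.0785, M+2 0.2604, M+4 0.3456, M+6 0.2294, M+8 0.0761, M+10 0.0101 → M+4 is the base peak.
P(M+4) = C(5,2) × 0.60108^3 × 0.39892^2 = 10 × 0.2171685 × 0.15913717 = 0.345596 (base)
P(M+2) = C(5,1) × 0.60108^4 × 0.39892^1 = 5 × 0.13053564 × 0.39892 = 0.260366
Relative intensity = 0.260366 / 0.345596 × 100 = 75.3

75.3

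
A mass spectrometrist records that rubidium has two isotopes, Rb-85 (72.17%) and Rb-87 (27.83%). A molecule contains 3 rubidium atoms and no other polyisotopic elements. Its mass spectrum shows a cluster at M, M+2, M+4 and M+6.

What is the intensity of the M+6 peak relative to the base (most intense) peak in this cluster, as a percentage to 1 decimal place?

Binomial terms of (0.7217 + 0.2783)^3: M 0.3759, M+2 0.4349, M+4 0.1677, M+6 0.0216 → M+2 is the base peak.
P(M+2) = C(3,1) × 0.7217^2 × 0.2783^1 = 3 × 0.52085089 × 0.2783 = 0.434858 (base)
P(M+6) = C(3,3) × 0.7217^0 × 0.2783^3 = 1 × 1.0000 × 0.02155458 = 0.021555
Relative intensity = 0.021555 / 0.434858 × 100 = 5.0

5.0%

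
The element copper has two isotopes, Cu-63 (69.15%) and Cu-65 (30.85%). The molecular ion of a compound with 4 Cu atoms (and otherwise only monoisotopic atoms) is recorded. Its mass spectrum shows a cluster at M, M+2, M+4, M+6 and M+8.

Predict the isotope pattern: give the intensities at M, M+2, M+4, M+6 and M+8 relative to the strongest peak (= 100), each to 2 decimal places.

56.04 : 100.00 : 66.92 : 19.90 : 2.22

The 4 Cu atoms are independent, so intensities follow the terms of (0.6915 + 0.3085)^4.
P(M) = 0.6915^4 = 0.228649
P(M+2) = 4 × 0.6915^3 × 0.3085^1 = 0.408030
P(M+4) = 6 × 0.6915^2 × 0.3085^2 = 0.273052
P(M+6) = 4 × 0.6915^1 × 0.3085^3 = 0.081212
P(M+8) = 0.3085^4 = 0.009058
The M+2 peak is largest (0.408030); scaling to 100 gives 56.04 : 100.00 : 66.92 : 19.90 : 2.22.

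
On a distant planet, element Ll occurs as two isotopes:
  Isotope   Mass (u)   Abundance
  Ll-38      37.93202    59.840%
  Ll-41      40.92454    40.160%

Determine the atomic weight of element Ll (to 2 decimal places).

39.13 u

Ar = Σ fᵢ·mᵢ = 0.59840 × 37.93202 + 0.40160 × 40.92454
= 22.698521 + 16.435295 = 39.133816 u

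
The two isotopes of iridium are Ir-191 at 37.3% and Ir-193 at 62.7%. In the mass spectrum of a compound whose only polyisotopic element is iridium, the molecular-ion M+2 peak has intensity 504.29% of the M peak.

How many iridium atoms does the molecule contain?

3

With n Ir atoms, P(M+2)/P(M) = C(n,1)·p^(n−1)q / p^n = n·q/p = n · 0.627/0.373.
n = 5.0429 × 0.373/0.627 = 3.00 ≈ 3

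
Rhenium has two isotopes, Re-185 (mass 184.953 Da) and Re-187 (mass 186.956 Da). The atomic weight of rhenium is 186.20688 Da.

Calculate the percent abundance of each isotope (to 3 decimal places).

Writing the weighted mean with unknown fraction x of Re-185:
184.953·x + 186.956·(1 − x) = 186.20688
(184.953 − 186.956)·x = 186.20688 − 186.956
x = -0.74912 / -2.003 = 0.37400 → 37.400% Re-185, 62.600% Re-187.

Re-185: 37.400%, Re-187: 62.600%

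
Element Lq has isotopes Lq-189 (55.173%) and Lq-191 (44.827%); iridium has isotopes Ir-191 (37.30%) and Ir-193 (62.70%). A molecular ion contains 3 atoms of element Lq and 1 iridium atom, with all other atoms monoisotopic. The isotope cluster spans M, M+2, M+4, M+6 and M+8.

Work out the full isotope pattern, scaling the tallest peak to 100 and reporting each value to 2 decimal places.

Element Lq pattern (n=3): 0.16794992 : 0.40936822 : 0.3326038 : 0.09007806
Iridium pattern (n=1): 0.3730 : 0.6270
Convolve the two distributions (both contribute in 2-u steps):
  M: 0.16794992×0.3730 = 0.062645
  M+2: 0.16794992×0.6270 + 0.40936822×0.3730 = 0.257999
  M+4: 0.40936822×0.6270 + 0.3326038×0.3730 = 0.380735
  M+6: 0.3326038×0.6270 + 0.09007806×0.3730 = 0.242142
  M+8: 0.09007806×0.6270 = 0.056479
Scale to base peak (0.380735) = 100: 16.45 : 67.76 : 100.00 : 63.60 : 14.83

16.45 : 67.76 : 100.00 : 63.60 : 14.83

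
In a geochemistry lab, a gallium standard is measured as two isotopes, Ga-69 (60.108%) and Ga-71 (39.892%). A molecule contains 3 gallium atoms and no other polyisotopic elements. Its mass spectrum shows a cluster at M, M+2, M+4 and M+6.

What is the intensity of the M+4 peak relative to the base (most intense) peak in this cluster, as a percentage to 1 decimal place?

Term probabilities: M 0.2172, M+2 0.4324, M+4 0.2870, M+6 0.0635. Base peak = M+2.
P(M+2) = C(3,1) × 0.60108^2 × 0.39892^1 = 3 × 0.36129717 × 0.39892 = 0.432386 (base)
P(M+4) = C(3,2) × 0.60108^1 × 0.39892^2 = 3 × 0.60108 × 0.15913717 = 0.286963
Relative intensity = 0.286963 / 0.432386 × 100 = 66.4

66.4%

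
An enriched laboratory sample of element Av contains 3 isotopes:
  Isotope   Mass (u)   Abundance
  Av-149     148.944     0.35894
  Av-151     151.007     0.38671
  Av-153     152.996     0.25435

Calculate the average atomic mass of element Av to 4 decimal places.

Average mass = Σ (abundance × isotope mass) = 0.35894 × 148.944 + 0.38671 × 151.007 + 0.25435 × 152.996
= 53.46196 + 58.39592 + 38.91453 = 150.77241 u

150.7724 u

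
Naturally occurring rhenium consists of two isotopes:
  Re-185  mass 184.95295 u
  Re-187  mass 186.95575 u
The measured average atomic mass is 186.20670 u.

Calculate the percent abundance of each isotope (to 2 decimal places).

With x = fraction of Re-185 (so Re-187 is 1 − x):
184.95295·x + 186.95575·(1 − x) = 186.20670
(184.95295 − 186.95575)·x = 186.20670 − 186.95575
x = -0.74905 / -2.00280 = 0.37400 → 37.40% Re-185, 62.60% Re-187.

Re-185: 37.40%, Re-187: 62.60%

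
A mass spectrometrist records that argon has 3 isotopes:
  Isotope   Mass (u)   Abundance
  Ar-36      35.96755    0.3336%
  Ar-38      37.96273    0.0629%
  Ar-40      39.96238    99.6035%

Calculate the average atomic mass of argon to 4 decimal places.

39.9478 u

Weight each isotope mass by its fractional abundance: 0.003336 × 35.96755 + 0.000629 × 37.96273 + 0.996035 × 39.96238
= 0.119988 + 0.023879 + 39.803929 = 39.947796 u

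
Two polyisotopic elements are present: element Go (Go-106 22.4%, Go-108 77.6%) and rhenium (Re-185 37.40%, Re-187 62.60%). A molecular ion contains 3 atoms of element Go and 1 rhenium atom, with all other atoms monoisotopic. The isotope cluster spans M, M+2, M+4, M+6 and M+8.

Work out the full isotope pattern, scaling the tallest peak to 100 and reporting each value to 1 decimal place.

Element Go pattern (n=3): 0.01123942 : 0.11680973 : 0.40466227 : 0.46728858
Rhenium pattern (n=1): 0.3740 : 0.6260
Convolve the two distributions (both contribute in 2-u steps):
  M: 0.01123942×0.3740 = 0.004204
  M+2: 0.01123942×0.6260 + 0.11680973×0.3740 = 0.050723
  M+4: 0.11680973×0.6260 + 0.40466227×0.3740 = 0.224467
  M+6: 0.40466227×0.6260 + 0.46728858×0.3740 = 0.428085
  M+8: 0.46728858×0.6260 = 0.292523
Scale to base peak (0.428085) = 100: 1.0 : 11.8 : 52.4 : 100.0 : 68.3

1.0 : 11.8 : 52.4 : 100.0 : 68.3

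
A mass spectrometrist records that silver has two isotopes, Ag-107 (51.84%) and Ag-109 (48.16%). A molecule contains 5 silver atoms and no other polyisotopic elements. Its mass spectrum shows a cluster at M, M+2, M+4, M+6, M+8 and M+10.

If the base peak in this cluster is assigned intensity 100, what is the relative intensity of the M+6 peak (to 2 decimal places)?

(0.5184 + 0.4816)^5 gives M 0.0374, M+2 0.1739, M+4 0.3231, M+6 0.3002, M+8 0.1394, M+10 0.0259; the largest is M+4.
P(M+4) = C(5,2) × 0.5184^3 × 0.4816^2 = 10 × 0.13931407 × 0.23193856 = 0.323123 (base)
P(M+6) = C(5,3) × 0.5184^2 × 0.4816^3 = 10 × 0.26873856 × 0.11170161 = 0.300185
Relative intensity = 0.300185 / 0.323123 × 100 = 92.90

92.90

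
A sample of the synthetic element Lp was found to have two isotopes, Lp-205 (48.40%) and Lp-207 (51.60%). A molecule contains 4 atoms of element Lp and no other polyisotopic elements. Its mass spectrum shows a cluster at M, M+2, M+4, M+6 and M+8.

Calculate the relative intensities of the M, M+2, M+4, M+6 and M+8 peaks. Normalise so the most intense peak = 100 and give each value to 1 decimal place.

14.7 : 62.5 : 100.0 : 71.1 : 18.9

The 4 Lp atoms are independent, so intensities follow the terms of (0.4840 + 0.5160)^4.
P(M) = 0.4840^4 = 0.054876
P(M+2) = 4 × 0.4840^3 × 0.5160^1 = 0.234016
P(M+4) = 6 × 0.4840^2 × 0.5160^2 = 0.374232
P(M+6) = 4 × 0.4840^1 × 0.5160^3 = 0.265983
P(M+8) = 0.5160^4 = 0.070892
The M+4 peak is largest (0.374232); scaling to 100 gives 14.7 : 62.5 : 100.0 : 71.1 : 18.9.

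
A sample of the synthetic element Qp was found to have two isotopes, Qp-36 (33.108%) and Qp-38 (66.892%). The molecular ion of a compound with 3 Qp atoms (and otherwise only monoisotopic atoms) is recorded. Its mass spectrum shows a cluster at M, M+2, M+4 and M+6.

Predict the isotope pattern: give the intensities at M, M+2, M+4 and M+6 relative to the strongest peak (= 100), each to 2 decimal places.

Each Qp atom is independently Qp-36 (p = 0.33108) or Qp-38 (q = 0.66892); the cluster is the binomial expansion (p + q)^3.
P(M) = 0.33108^3 = 0.036291
P(M+2) = 3 × 0.33108^2 × 0.66892^1 = 0.219969
P(M+4) = 3 × 0.33108^1 × 0.66892^2 = 0.444429
P(M+6) = 0.66892^3 = 0.299311
The M+4 peak is largest (0.444429); scaling to 100 gives 8.17 : 49.49 : 100.00 : 67.35.

8.17 : 49.49 : 100.00 : 67.35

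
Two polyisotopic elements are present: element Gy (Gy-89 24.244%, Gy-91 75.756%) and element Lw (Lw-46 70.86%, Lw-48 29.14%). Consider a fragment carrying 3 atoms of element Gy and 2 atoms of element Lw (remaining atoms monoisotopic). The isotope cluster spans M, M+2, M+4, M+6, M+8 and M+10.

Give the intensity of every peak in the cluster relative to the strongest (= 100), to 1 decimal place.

Element Gy pattern (n=3): 0.01424993 : 0.13358166 : 0.41740688 : 0.43476153
Element Lw pattern (n=2): 0.50211396 : 0.41297208 : 0.08491396
Convolve the two distributions (both contribute in 2-u steps):
  M: 0.01424993×0.50211396 = 0.007155
  M+2: 0.01424993×0.41297208 + 0.13358166×0.50211396 = 0.072958
  M+4: 0.01424993×0.08491396 + 0.13358166×0.41297208 + 0.41740688×0.50211396 = 0.265961
  M+6: 0.13358166×0.08491396 + 0.41740688×0.41297208 + 0.43476153×0.50211396 = 0.402020
  M+8: 0.41740688×0.08491396 + 0.43476153×0.41297208 = 0.214988
  M+10: 0.43476153×0.08491396 = 0.036917
Scale to base peak (0.402020) = 100: 1.8 : 18.1 : 66.2 : 100.0 : 53.5 : 9.2

1.8 : 18.1 : 66.2 : 100.0 : 53.5 : 9.2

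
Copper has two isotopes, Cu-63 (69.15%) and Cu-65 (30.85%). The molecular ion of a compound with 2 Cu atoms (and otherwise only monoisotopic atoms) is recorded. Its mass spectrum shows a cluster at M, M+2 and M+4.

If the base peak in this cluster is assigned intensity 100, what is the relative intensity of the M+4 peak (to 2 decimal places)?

19.90

Term probabilities: M 0.4782, M+2 0.4267, M+4 0.0952. Base peak = M.
P(M) = C(2,0) × 0.6915^2 × 0.3085^0 = 1 × 0.47817225 × 1.0000 = 0.478172 (base)
P(M+4) = C(2,2) × 0.6915^0 × 0.3085^2 = 1 × 1.0000 × 0.09517225 = 0.095172
Relative intensity = 0.095172 / 0.478172 × 100 = 19.90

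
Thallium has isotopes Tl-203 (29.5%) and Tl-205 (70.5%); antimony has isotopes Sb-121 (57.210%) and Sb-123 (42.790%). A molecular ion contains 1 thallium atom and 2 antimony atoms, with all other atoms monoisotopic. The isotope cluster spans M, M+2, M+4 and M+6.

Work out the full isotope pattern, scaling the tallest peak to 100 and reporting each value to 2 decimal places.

24.19 : 93.99 : 100.00 : 32.34

Thallium pattern (n=1): 0.2950 : 0.7050
Antimony pattern (n=2): 0.32729841 : 0.48960318 : 0.18309841
Convolve the two distributions (both contribute in 2-u steps):
  M: 0.2950×0.32729841 = 0.096553
  M+2: 0.2950×0.48960318 + 0.7050×0.32729841 = 0.375178
  M+4: 0.2950×0.18309841 + 0.7050×0.48960318 = 0.399184
  M+6: 0.7050×0.18309841 = 0.129084
Scale to base peak (0.399184) = 100: 24.19 : 93.99 : 100.00 : 32.34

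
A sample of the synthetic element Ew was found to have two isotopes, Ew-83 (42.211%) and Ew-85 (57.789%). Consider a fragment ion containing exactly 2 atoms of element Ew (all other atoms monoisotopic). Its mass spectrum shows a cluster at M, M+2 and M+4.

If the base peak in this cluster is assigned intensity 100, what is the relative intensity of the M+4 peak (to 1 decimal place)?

68.5

Binomial terms of (0.42211 + 0.57789)^2: M 0.1782, M+2 0.4879, M+4 0.3340 → M+2 is the base peak.
P(M+2) = C(2,1) × 0.42211^1 × 0.57789^1 = 2 × 0.42211 × 0.57789 = 0.487866 (base)
P(M+4) = C(2,2) × 0.42211^0 × 0.57789^2 = 1 × 1.0000 × 0.33395685 = 0.333957
Relative intensity = 0.333957 / 0.487866 × 100 = 68.5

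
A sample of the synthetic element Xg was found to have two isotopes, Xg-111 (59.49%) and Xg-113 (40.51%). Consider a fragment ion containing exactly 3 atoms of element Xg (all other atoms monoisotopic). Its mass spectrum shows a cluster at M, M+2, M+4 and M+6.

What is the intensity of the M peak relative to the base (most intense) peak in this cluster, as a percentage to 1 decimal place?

Binomial terms of (0.5949 + 0.4051)^3: M 0.2105, M+2 0.4301, M+4 0.2929, M+6 0.0665 → M+2 is the base peak.
P(M+2) = C(3,1) × 0.5949^2 × 0.4051^1 = 3 × 0.35390601 × 0.4051 = 0.430102 (base)
P(M) = C(3,0) × 0.5949^3 × 0.4051^0 = 1 × 0.21053869 × 1.0000 = 0.210539
Relative intensity = 0.210539 / 0.430102 × 100 = 49.0

49.0%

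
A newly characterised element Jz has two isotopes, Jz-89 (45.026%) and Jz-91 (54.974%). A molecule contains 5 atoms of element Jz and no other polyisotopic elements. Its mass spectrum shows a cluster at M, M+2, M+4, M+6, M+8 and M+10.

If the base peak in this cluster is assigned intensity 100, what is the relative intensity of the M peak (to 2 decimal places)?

Binomial terms of (0.45026 + 0.54974)^5: M 0.0185, M+2 0.1130, M+4 0.2759, M+6 0.3368, M+8 0.2056, M+10 0.0502 → M+6 is the base peak.
P(M+6) = C(5,3) × 0.45026^2 × 0.54974^3 = 10 × 0.20273407 × 0.16613916 = 0.336821 (base)
P(M) = C(5,0) × 0.45026^5 × 0.54974^0 = 1 × 0.01850618 × 1.0000 = 0.018506
Relative intensity = 0.018506 / 0.336821 × 100 = 5.49

5.49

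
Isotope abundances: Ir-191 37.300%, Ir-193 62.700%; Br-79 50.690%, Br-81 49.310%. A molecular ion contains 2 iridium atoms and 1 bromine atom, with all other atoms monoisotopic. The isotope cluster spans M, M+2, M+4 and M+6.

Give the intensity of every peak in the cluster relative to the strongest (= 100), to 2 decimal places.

16.40 : 71.11 : 100.00 : 45.09

Iridium pattern (n=2): 0.139129 : 0.467742 : 0.393129
Bromine pattern (n=1): 0.5069 : 0.4931
Convolve the two distributions (both contribute in 2-u steps):
  M: 0.139129×0.5069 = 0.070524
  M+2: 0.139129×0.4931 + 0.467742×0.5069 = 0.305703
  M+4: 0.467742×0.4931 + 0.393129×0.5069 = 0.429921
  M+6: 0.393129×0.4931 = 0.193852
Scale to base peak (0.429921) = 100: 16.40 : 71.11 : 100.00 : 45.09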